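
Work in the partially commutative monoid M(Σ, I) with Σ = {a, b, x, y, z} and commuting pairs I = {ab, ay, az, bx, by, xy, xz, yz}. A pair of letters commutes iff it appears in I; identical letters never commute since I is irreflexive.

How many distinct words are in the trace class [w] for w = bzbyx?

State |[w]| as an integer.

20

0(b) covers ∅
1(z) covers 0:b
2(b) covers 1:z
3(y) covers ∅
4(x) covers ∅
floor of heap: 0:b, 3:y, 4:x
completions by unplaced set U, small U first (add the entries for U minus each lowest piece of U):
  |U|=1: {2}:1  {3}:1  {4}:1
  |U|=2: {1,2}:1  {2,3}:2  {2,4}:2  {3,4}:2
  |U|=3: {0,1,2}:1  {1,2,3}:3  {1,2,4}:3  {2,3,4}:6
  start at 0(b): 12
  start at 3(y): 4
  start at 4(x): 4
sum over floor = 20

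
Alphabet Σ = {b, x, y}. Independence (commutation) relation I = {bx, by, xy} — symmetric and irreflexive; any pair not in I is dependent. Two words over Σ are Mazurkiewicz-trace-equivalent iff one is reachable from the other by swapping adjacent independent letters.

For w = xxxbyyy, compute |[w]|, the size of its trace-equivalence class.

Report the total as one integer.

0(x) covers ∅
1(x) covers 0:x
2(x) covers 1:x
3(b) covers ∅
4(y) covers ∅
5(y) covers 4:y
6(y) covers 5:y
floor of heap: 0:x, 3:b, 4:y
completions by unplaced set U, small U first (add the entries for U minus each lowest piece of U):
  |U|=1: {2}:1  {3}:1  {6}:1
  |U|=2: {1,2}:1  {2,3}:2  {2,6}:2  {3,6}:2  {5,6}:1
  |U|=3: {0,1,2}:1  {1,2,3}:3  {1,2,6}:3  {2,3,6}:6  {2,5,6}:3  {3,5,6}:3  {4,5,6}:1
  |U|=4: {0,1,2,3}:4  {0,1,2,6}:4  {1,2,3,6}:12  {1,2,5,6}:6  {2,3,5,6}:12  {2,4,5,6}:4  {3,4,5,6}:4
  |U|=5: {0,1,2,3,6}:20  {0,1,2,5,6}:10  {1,2,3,5,6}:30  {1,2,4,5,6}:10  {2,3,4,5,6}:20
  start at 0(x): 60
  start at 3(b): 20
  start at 4(y): 60
sum over floor = 140

140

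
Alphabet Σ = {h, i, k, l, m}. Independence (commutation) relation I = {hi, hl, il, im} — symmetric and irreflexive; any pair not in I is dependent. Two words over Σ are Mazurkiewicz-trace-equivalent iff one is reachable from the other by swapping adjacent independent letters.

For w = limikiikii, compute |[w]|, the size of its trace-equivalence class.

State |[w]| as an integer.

#0=l has no predecessor
#1=i has no predecessor
#2=m depends on [0:l]
#3=i depends on [1:i]
#4=k depends on [2:m, 3:i]
#5=i depends on [4:k]
#6=i depends on [5:i]
#7=k depends on [6:i]
#8=i depends on [7:k]
#9=i depends on [8:i]
sources: [0:l, 1:i]
N(rest) = Σ N(rest − s) over sources s of rest; N(one piece) = 1:
  size 1 → [9]=1
  size 2 → [8,9]=1
  size 3 → [7,8,9]=1
  size 4 → [6,7,8,9]=1
  size 5 → [5,6,7,8,9]=1
  size 6 → [4,5,6,7,8,9]=1
  size 7 → [2,4,5,6,7,8,9]=1  [3,4,5,6,7,8,9]=1
  size 8 → [0,2,4,5,6,7,8,9]=1  [1,3,4,5,6,7,8,9]=1  [2,3,4,5,6,7,8,9]=2
  first=0(l) contributes 3
  first=1(i) contributes 3
|[w]| = 6

6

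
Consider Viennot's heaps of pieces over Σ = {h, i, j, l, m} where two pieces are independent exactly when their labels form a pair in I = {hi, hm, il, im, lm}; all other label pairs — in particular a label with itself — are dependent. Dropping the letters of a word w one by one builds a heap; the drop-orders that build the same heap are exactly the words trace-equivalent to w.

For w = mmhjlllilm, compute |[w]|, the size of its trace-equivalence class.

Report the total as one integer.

drop 0:m onto floor
drop 1:m onto {0:m}
drop 2:h onto floor
drop 3:j onto {1:m, 2:h}
drop 4:l onto {3:j}
drop 5:l onto {4:l}
drop 6:l onto {5:l}
drop 7:i onto {3:j}
drop 8:l onto {6:l}
drop 9:m onto {3:j}
ground layer = {0:m, 2:h}
drop-orders for the pieces not yet dropped (sum over which currently-grounded one goes next):
  1 to go: {7} 1  {8} 1  {9} 1
  2 to go: {6,8} 1  {7,8} 2  {7,9} 2  {8,9} 2
  3 to go: {5,6,8} 1  {6,7,8} 3  {6,8,9} 3  {7,8,9} 6
  4 to go: {4,5,6,8} 1  {5,6,7,8} 4  {5,6,8,9} 4  {6,7,8,9} 12
  5 to go: {4,5,6,7,8} 5  {4,5,6,8,9} 5  {5,6,7,8,9} 20
  6 to go: {4,5,6,7,8,9} 30
  7 to go: {3,4,5,6,7,8,9} 30
  8 to go: {1,3,4,5,6,7,8,9} 30  {2,3,4,5,6,7,8,9} 30
  if 0:m drops first: 60 orders
  if 2:h drops first: 30 orders
heap linearizations: 90

90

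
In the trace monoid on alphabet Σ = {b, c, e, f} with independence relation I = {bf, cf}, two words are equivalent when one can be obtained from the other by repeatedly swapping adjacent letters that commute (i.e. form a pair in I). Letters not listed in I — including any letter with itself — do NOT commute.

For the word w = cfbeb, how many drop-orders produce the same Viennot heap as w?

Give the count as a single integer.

3

drop 0:c onto floor
drop 1:f onto floor
drop 2:b onto {0:c}
drop 3:e onto {1:f, 2:b}
drop 4:b onto {3:e}
ground layer = {0:c, 1:f}
drop-orders for the pieces not yet dropped (sum over which currently-grounded one goes next):
  1 to go: {4} 1
  2 to go: {3,4} 1
  3 to go: {1,3,4} 1  {2,3,4} 1
  if 0:c drops first: 2 orders
  if 1:f drops first: 1 orders
heap linearizations: 3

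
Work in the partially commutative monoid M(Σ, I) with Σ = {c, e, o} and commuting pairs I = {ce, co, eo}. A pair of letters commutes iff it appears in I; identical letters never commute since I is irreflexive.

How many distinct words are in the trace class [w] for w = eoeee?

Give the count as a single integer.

drop 0:e onto floor
drop 1:o onto floor
drop 2:e onto {0:e}
drop 3:e onto {2:e}
drop 4:e onto {3:e}
ground layer = {0:e, 1:o}
drop-orders for the pieces not yet dropped (sum over which currently-grounded one goes next):
  1 to go: {1} 1  {4} 1
  2 to go: {1,4} 2  {3,4} 1
  3 to go: {1,3,4} 3  {2,3,4} 1
  if 0:e drops first: 4 orders
  if 1:o drops first: 1 orders
heap linearizations: 5

5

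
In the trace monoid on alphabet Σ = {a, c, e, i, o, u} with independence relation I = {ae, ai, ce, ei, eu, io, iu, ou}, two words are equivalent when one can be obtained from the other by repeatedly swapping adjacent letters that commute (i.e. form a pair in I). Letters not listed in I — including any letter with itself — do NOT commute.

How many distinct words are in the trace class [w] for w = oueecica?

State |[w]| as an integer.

#0=o has no predecessor
#1=u has no predecessor
#2=e depends on [0:o]
#3=e depends on [2:e]
#4=c depends on [0:o, 1:u]
#5=i depends on [4:c]
#6=c depends on [5:i]
#7=a depends on [6:c]
sources: [0:o, 1:u]
N(rest) = Σ N(rest − s) over sources s of rest; N(one piece) = 1:
  size 1 → [3]=1  [7]=1
  size 2 → [2,3]=1  [3,7]=2  [6,7]=1
  size 3 → [2,3,7]=3  [3,6,7]=3  [5,6,7]=1
  size 4 → [2,3,6,7]=6  [3,5,6,7]=4  [4,5,6,7]=1
  size 5 → [1,4,5,6,7]=1  [2,3,5,6,7]=10  [3,4,5,6,7]=5
  size 6 → [1,3,4,5,6,7]=6  [2,3,4,5,6,7]=15
  first=0(o) contributes 21
  first=1(u) contributes 15
|[w]| = 36

36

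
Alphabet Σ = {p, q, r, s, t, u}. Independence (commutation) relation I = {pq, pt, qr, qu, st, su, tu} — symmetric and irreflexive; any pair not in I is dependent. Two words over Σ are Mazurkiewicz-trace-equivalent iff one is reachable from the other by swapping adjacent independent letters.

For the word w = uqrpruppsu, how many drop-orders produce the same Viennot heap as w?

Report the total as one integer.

piece 0:u — minimal
piece 1:q — minimal
piece 2:r rests on {0:u}
piece 3:p rests on {2:r}
piece 4:r rests on {3:p}
piece 5:u rests on {4:r}
piece 6:p rests on {5:u}
piece 7:p rests on {6:p}
piece 8:s rests on {1:q, 7:p}
piece 9:u rests on {7:p}
minimal pieces: {0:u, 1:q}
ways to finish when only these pieces remain (= sum over removing one remaining piece with nothing left below it):
  1 left: {8}→1  {9}→1
  2 left: {1,8}→1  {8,9}→2
  3 left: {1,8,9}→3  {7,8,9}→2
  4 left: {1,7,8,9}→5  {6,7,8,9}→2
  5 left: {1,6,7,8,9}→7  {5,6,7,8,9}→2
  6 left: {1,5,6,7,8,9}→9  {4,5,6,7,8,9}→2
  7 left: {1,4,5,6,7,8,9}→11  {3,4,5,6,7,8,9}→2
  8 left: {1,3,4,5,6,7,8,9}→13  {2,3,4,5,6,7,8,9}→2
  placing 0:u first → 15 extensions
  placing 1:q first → 2 extensions
total linear extensions = 17

17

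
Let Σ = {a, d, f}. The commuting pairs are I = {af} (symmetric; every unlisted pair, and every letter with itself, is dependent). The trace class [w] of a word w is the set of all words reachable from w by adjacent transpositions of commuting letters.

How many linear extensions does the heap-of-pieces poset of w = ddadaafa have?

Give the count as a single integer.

4

piece 0:d — minimal
piece 1:d rests on {0:d}
piece 2:a rests on {1:d}
piece 3:d rests on {2:a}
piece 4:a rests on {3:d}
piece 5:a rests on {4:a}
piece 6:f rests on {3:d}
piece 7:a rests on {5:a}
minimal pieces: {0:d}
ways to finish when only these pieces remain (= sum over removing one remaining piece with nothing left below it):
  1 left: {6}→1  {7}→1
  2 left: {5,7}→1  {6,7}→2
  3 left: {4,5,7}→1  {5,6,7}→3
  4 left: {4,5,6,7}→4
  5 left: {3,4,5,6,7}→4
  6 left: {2,3,4,5,6,7}→4
  placing 0:d first → 4 extensions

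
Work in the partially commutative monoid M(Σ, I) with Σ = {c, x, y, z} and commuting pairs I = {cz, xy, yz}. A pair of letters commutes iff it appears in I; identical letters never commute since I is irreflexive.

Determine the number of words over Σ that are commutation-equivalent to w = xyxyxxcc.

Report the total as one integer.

15

drop 0:x onto floor
drop 1:y onto floor
drop 2:x onto {0:x}
drop 3:y onto {1:y}
drop 4:x onto {2:x}
drop 5:x onto {4:x}
drop 6:c onto {3:y, 5:x}
drop 7:c onto {6:c}
ground layer = {0:x, 1:y}
drop-orders for the pieces not yet dropped (sum over which currently-grounded one goes next):
  1 to go: {7} 1
  2 to go: {6,7} 1
  3 to go: {3,6,7} 1  {5,6,7} 1
  4 to go: {1,3,6,7} 1  {3,5,6,7} 2  {4,5,6,7} 1
  5 to go: {1,3,5,6,7} 3  {2,4,5,6,7} 1  {3,4,5,6,7} 3
  6 to go: {0,2,4,5,6,7} 1  {1,3,4,5,6,7} 6  {2,3,4,5,6,7} 4
  if 0:x drops first: 10 orders
  if 1:y drops first: 5 orders
heap linearizations: 15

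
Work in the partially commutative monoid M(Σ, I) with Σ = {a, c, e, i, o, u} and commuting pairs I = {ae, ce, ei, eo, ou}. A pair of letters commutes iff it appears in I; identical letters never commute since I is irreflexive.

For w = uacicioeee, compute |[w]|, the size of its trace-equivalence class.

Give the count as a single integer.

84

0(u) covers ∅
1(a) covers 0:u
2(c) covers 1:a
3(i) covers 2:c
4(c) covers 3:i
5(i) covers 4:c
6(o) covers 5:i
7(e) covers 0:u
8(e) covers 7:e
9(e) covers 8:e
floor of heap: 0:u
completions by unplaced set U, small U first (add the entries for U minus each lowest piece of U):
  |U|=1: {6}:1  {9}:1
  |U|=2: {5,6}:1  {6,9}:2  {8,9}:1
  |U|=3: {4,5,6}:1  {5,6,9}:3  {6,8,9}:3  {7,8,9}:1
  |U|=4: {3,4,5,6}:1  {4,5,6,9}:4  {5,6,8,9}:6  {6,7,8,9}:4
  |U|=5: {2,3,4,5,6}:1  {3,4,5,6,9}:5  {4,5,6,8,9}:10  {5,6,7,8,9}:10
  |U|=6: {1,2,3,4,5,6}:1  {2,3,4,5,6,9}:6  {3,4,5,6,8,9}:15  {4,5,6,7,8,9}:20
  |U|=7: {1,2,3,4,5,6,9}:7  {2,3,4,5,6,8,9}:21  {3,4,5,6,7,8,9}:35
  |U|=8: {1,2,3,4,5,6,8,9}:28  {2,3,4,5,6,7,8,9}:56
  start at 0(u): 84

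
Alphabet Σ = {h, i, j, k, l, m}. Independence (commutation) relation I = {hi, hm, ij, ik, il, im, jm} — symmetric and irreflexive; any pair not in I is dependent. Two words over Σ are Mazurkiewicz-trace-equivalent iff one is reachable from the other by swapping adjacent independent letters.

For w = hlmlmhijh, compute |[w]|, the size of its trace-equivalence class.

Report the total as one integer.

36

#0=h has no predecessor
#1=l depends on [0:h]
#2=m depends on [1:l]
#3=l depends on [2:m]
#4=m depends on [3:l]
#5=h depends on [3:l]
#6=i has no predecessor
#7=j depends on [5:h]
#8=h depends on [7:j]
sources: [0:h, 6:i]
N(rest) = Σ N(rest − s) over sources s of rest; N(one piece) = 1:
  size 1 → [4]=1  [6]=1  [8]=1
  size 2 → [4,6]=2  [4,8]=2  [6,8]=2  [7,8]=1
  size 3 → [4,6,8]=6  [4,7,8]=3  [5,7,8]=1  [6,7,8]=3
  size 4 → [4,5,7,8]=4  [4,6,7,8]=12  [5,6,7,8]=4
  size 5 → [3,4,5,7,8]=4  [4,5,6,7,8]=20
  size 6 → [2,3,4,5,7,8]=4  [3,4,5,6,7,8]=24
  size 7 → [1,2,3,4,5,7,8]=4  [2,3,4,5,6,7,8]=28
  first=0(h) contributes 32
  first=6(i) contributes 4
|[w]| = 36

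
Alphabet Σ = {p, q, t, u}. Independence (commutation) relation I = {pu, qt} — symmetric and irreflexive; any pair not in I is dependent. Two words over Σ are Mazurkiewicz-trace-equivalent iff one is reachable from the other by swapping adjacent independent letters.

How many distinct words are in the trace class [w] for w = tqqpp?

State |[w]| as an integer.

#0=t has no predecessor
#1=q has no predecessor
#2=q depends on [1:q]
#3=p depends on [0:t, 2:q]
#4=p depends on [3:p]
sources: [0:t, 1:q]
N(rest) = Σ N(rest − s) over sources s of rest; N(one piece) = 1:
  size 1 → [4]=1
  size 2 → [3,4]=1
  size 3 → [0,3,4]=1  [2,3,4]=1
  first=0(t) contributes 1
  first=1(q) contributes 2
|[w]| = 3

3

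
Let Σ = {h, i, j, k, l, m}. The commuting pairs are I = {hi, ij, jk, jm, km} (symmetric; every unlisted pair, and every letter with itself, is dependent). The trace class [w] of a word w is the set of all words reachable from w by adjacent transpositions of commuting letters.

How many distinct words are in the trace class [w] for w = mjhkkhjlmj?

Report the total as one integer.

4

#0=m has no predecessor
#1=j has no predecessor
#2=h depends on [0:m, 1:j]
#3=k depends on [2:h]
#4=k depends on [3:k]
#5=h depends on [4:k]
#6=j depends on [5:h]
#7=l depends on [6:j]
#8=m depends on [7:l]
#9=j depends on [7:l]
sources: [0:m, 1:j]
N(rest) = Σ N(rest − s) over sources s of rest; N(one piece) = 1:
  size 1 → [8]=1  [9]=1
  size 2 → [8,9]=2
  size 3 → [7,8,9]=2
  size 4 → [6,7,8,9]=2
  size 5 → [5,6,7,8,9]=2
  size 6 → [4,5,6,7,8,9]=2
  size 7 → [3,4,5,6,7,8,9]=2
  size 8 → [2,3,4,5,6,7,8,9]=2
  first=0(m) contributes 2
  first=1(j) contributes 2
|[w]| = 4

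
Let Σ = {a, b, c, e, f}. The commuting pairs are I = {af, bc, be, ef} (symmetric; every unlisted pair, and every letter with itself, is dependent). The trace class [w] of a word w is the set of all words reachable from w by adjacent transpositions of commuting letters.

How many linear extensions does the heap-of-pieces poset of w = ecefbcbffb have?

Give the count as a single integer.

drop 0:e onto floor
drop 1:c onto {0:e}
drop 2:e onto {1:c}
drop 3:f onto {1:c}
drop 4:b onto {3:f}
drop 5:c onto {2:e, 3:f}
drop 6:b onto {4:b}
drop 7:f onto {5:c, 6:b}
drop 8:f onto {7:f}
drop 9:b onto {8:f}
ground layer = {0:e}
drop-orders for the pieces not yet dropped (sum over which currently-grounded one goes next):
  1 to go: {9} 1
  2 to go: {8,9} 1
  3 to go: {7,8,9} 1
  4 to go: {5,7,8,9} 1  {6,7,8,9} 1
  5 to go: {2,5,7,8,9} 1  {4,6,7,8,9} 1  {5,6,7,8,9} 2
  6 to go: {2,5,6,7,8,9} 3  {4,5,6,7,8,9} 3
  7 to go: {2,4,5,6,7,8,9} 6  {3,4,5,6,7,8,9} 3
  8 to go: {2,3,4,5,6,7,8,9} 9
  if 0:e drops first: 9 orders

9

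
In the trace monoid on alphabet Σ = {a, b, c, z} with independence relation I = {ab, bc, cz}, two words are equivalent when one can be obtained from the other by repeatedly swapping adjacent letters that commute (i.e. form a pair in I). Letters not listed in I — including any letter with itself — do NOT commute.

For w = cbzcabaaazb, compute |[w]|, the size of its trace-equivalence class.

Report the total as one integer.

34

piece 0:c — minimal
piece 1:b — minimal
piece 2:z rests on {1:b}
piece 3:c rests on {0:c}
piece 4:a rests on {2:z, 3:c}
piece 5:b rests on {2:z}
piece 6:a rests on {4:a}
piece 7:a rests on {6:a}
piece 8:a rests on {7:a}
piece 9:z rests on {5:b, 8:a}
piece 10:b rests on {9:z}
minimal pieces: {0:c, 1:b}
ways to finish when only these pieces remain (= sum over removing one remaining piece with nothing left below it):
  1 left: {10}→1
  2 left: {9,10}→1
  3 left: {5,9,10}→1  {8,9,10}→1
  4 left: {5,8,9,10}→2  {7,8,9,10}→1
  5 left: {5,7,8,9,10}→3  {6,7,8,9,10}→1
  6 left: {4,6,7,8,9,10}→1  {5,6,7,8,9,10}→4
  7 left: {3,4,6,7,8,9,10}→1  {4,5,6,7,8,9,10}→5
  8 left: {0,3,4,6,7,8,9,10}→1  {2,4,5,6,7,8,9,10}→5  {3,4,5,6,7,8,9,10}→6
  9 left: {0,3,4,5,6,7,8,9,10}→7  {1,2,4,5,6,7,8,9,10}→5  {2,3,4,5,6,7,8,9,10}→11
  placing 0:c first → 16 extensions
  placing 1:b first → 18 extensions
total linear extensions = 34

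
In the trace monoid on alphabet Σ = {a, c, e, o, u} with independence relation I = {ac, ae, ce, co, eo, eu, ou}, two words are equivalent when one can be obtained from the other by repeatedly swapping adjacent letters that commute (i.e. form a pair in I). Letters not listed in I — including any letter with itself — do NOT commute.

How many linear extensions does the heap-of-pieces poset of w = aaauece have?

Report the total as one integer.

0(a) covers ∅
1(a) covers 0:a
2(a) covers 1:a
3(u) covers 2:a
4(e) covers ∅
5(c) covers 3:u
6(e) covers 4:e
floor of heap: 0:a, 4:e
completions by unplaced set U, small U first (add the entries for U minus each lowest piece of U):
  |U|=1: {5}:1  {6}:1
  |U|=2: {3,5}:1  {4,6}:1  {5,6}:2
  |U|=3: {2,3,5}:1  {3,5,6}:3  {4,5,6}:3
  |U|=4: {1,2,3,5}:1  {2,3,5,6}:4  {3,4,5,6}:6
  |U|=5: {0,1,2,3,5}:1  {1,2,3,5,6}:5  {2,3,4,5,6}:10
  start at 0(a): 15
  start at 4(e): 6
sum over floor = 21

21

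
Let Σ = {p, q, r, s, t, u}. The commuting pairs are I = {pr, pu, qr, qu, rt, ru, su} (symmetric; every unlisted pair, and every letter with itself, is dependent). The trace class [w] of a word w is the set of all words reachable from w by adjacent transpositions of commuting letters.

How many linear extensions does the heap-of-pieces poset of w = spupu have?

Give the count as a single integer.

#0=s has no predecessor
#1=p depends on [0:s]
#2=u has no predecessor
#3=p depends on [1:p]
#4=u depends on [2:u]
sources: [0:s, 2:u]
N(rest) = Σ N(rest − s) over sources s of rest; N(one piece) = 1:
  size 1 → [3]=1  [4]=1
  size 2 → [1,3]=1  [2,4]=1  [3,4]=2
  size 3 → [0,1,3]=1  [1,3,4]=3  [2,3,4]=3
  first=0(s) contributes 6
  first=2(u) contributes 4
|[w]| = 10

10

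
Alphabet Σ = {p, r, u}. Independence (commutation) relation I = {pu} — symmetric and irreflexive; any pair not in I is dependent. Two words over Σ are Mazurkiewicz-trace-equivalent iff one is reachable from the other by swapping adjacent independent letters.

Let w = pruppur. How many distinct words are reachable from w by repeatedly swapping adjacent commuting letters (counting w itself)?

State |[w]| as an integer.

0(p) covers ∅
1(r) covers 0:p
2(u) covers 1:r
3(p) covers 1:r
4(p) covers 3:p
5(u) covers 2:u
6(r) covers 4:p, 5:u
floor of heap: 0:p
completions by unplaced set U, small U first (add the entries for U minus each lowest piece of U):
  |U|=1: {6}:1
  |U|=2: {4,6}:1  {5,6}:1
  |U|=3: {2,5,6}:1  {3,4,6}:1  {4,5,6}:2
  |U|=4: {2,4,5,6}:3  {3,4,5,6}:3
  |U|=5: {2,3,4,5,6}:6
  start at 0(p): 6

6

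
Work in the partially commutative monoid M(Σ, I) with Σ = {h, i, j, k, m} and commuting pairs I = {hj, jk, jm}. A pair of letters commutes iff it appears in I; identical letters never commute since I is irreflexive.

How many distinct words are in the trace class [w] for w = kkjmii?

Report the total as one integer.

drop 0:k onto floor
drop 1:k onto {0:k}
drop 2:j onto floor
drop 3:m onto {1:k}
drop 4:i onto {2:j, 3:m}
drop 5:i onto {4:i}
ground layer = {0:k, 2:j}
drop-orders for the pieces not yet dropped (sum over which currently-grounded one goes next):
  1 to go: {5} 1
  2 to go: {4,5} 1
  3 to go: {2,4,5} 1  {3,4,5} 1
  4 to go: {1,3,4,5} 1  {2,3,4,5} 2
  if 0:k drops first: 3 orders
  if 2:j drops first: 1 orders
heap linearizations: 4

4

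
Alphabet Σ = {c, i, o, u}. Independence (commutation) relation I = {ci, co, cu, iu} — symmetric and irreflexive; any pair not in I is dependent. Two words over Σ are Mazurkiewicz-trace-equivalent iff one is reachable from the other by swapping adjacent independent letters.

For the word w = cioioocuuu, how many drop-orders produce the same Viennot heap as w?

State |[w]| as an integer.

0(c) covers ∅
1(i) covers ∅
2(o) covers 1:i
3(i) covers 2:o
4(o) covers 3:i
5(o) covers 4:o
6(c) covers 0:c
7(u) covers 5:o
8(u) covers 7:u
9(u) covers 8:u
floor of heap: 0:c, 1:i
completions by unplaced set U, small U first (add the entries for U minus each lowest piece of U):
  |U|=1: {6}:1  {9}:1
  |U|=2: {0,6}:1  {6,9}:2  {8,9}:1
  |U|=3: {0,6,9}:3  {6,8,9}:3  {7,8,9}:1
  |U|=4: {0,6,8,9}:6  {5,7,8,9}:1  {6,7,8,9}:4
  |U|=5: {0,6,7,8,9}:10  {4,5,7,8,9}:1  {5,6,7,8,9}:5
  |U|=6: {0,5,6,7,8,9}:15  {3,4,5,7,8,9}:1  {4,5,6,7,8,9}:6
  |U|=7: {0,4,5,6,7,8,9}:21  {2,3,4,5,7,8,9}:1  {3,4,5,6,7,8,9}:7
  |U|=8: {0,3,4,5,6,7,8,9}:28  {1,2,3,4,5,7,8,9}:1  {2,3,4,5,6,7,8,9}:8
  start at 0(c): 9
  start at 1(i): 36
sum over floor = 45

45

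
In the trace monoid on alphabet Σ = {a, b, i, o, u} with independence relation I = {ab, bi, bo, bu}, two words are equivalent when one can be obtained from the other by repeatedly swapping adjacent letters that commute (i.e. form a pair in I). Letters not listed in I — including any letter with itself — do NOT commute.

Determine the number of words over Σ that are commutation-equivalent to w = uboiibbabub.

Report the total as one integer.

drop 0:u onto floor
drop 1:b onto floor
drop 2:o onto {0:u}
drop 3:i onto {2:o}
drop 4:i onto {3:i}
drop 5:b onto {1:b}
drop 6:b onto {5:b}
drop 7:a onto {4:i}
drop 8:b onto {6:b}
drop 9:u onto {7:a}
drop 10:b onto {8:b}
ground layer = {0:u, 1:b}
drop-orders for the pieces not yet dropped (sum over which currently-grounded one goes next):
  1 to go: {9} 1  {10} 1
  2 to go: {7,9} 1  {8,10} 1  {9,10} 2
  3 to go: {4,7,9} 1  {6,8,10} 1  {7,9,10} 3  {8,9,10} 3
  4 to go: {3,4,7,9} 1  {4,7,9,10} 4  {5,6,8,10} 1  {6,8,9,10} 4  {7,8,9,10} 6
  5 to go: {1,5,6,8,10} 1  {2,3,4,7,9} 1  {3,4,7,9,10} 5  {4,7,8,9,10} 10  {5,6,8,9,10} 5  {6,7,8,9,10} 10
  6 to go: {0,2,3,4,7,9} 1  {1,5,6,8,9,10} 6  {2,3,4,7,9,10} 6  {3,4,7,8,9,10} 15  {4,6,7,8,9,10} 20  {5,6,7,8,9,10} 15
  7 to go: {0,2,3,4,7,9,10} 7  {1,5,6,7,8,9,10} 21  {2,3,4,7,8,9,10} 21  {3,4,6,7,8,9,10} 35  {4,5,6,7,8,9,10} 35
  8 to go: {0,2,3,4,7,8,9,10} 28  {1,4,5,6,7,8,9,10} 56  {2,3,4,6,7,8,9,10} 56  {3,4,5,6,7,8,9,10} 70
  9 to go: {0,2,3,4,6,7,8,9,10} 84  {1,3,4,5,6,7,8,9,10} 126  {2,3,4,5,6,7,8,9,10} 126
  if 0:u drops first: 252 orders
  if 1:b drops first: 210 orders
heap linearizations: 462

462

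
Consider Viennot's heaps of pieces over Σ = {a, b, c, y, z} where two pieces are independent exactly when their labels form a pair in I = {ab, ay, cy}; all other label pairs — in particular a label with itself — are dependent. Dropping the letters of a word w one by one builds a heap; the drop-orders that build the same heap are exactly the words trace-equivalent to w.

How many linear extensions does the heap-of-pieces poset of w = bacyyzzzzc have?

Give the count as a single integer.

0(b) covers ∅
1(a) covers ∅
2(c) covers 0:b, 1:a
3(y) covers 0:b
4(y) covers 3:y
5(z) covers 2:c, 4:y
6(z) covers 5:z
7(z) covers 6:z
8(z) covers 7:z
9(c) covers 8:z
floor of heap: 0:b, 1:a
completions by unplaced set U, small U first (add the entries for U minus each lowest piece of U):
  |U|=1: {9}:1
  |U|=2: {8,9}:1
  |U|=3: {7,8,9}:1
  |U|=4: {6,7,8,9}:1
  |U|=5: {5,6,7,8,9}:1
  |U|=6: {2,5,6,7,8,9}:1  {4,5,6,7,8,9}:1
  |U|=7: {1,2,5,6,7,8,9}:1  {2,4,5,6,7,8,9}:2  {3,4,5,6,7,8,9}:1
  |U|=8: {1,2,4,5,6,7,8,9}:3  {2,3,4,5,6,7,8,9}:3
  start at 0(b): 6
  start at 1(a): 3
sum over floor = 9

9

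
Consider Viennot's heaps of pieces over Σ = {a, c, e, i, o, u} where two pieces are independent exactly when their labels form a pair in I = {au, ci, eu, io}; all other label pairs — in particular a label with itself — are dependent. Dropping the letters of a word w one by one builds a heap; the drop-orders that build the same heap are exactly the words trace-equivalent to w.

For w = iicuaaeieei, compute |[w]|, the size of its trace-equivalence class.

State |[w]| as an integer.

#0=i has no predecessor
#1=i depends on [0:i]
#2=c has no predecessor
#3=u depends on [1:i, 2:c]
#4=a depends on [1:i, 2:c]
#5=a depends on [4:a]
#6=e depends on [5:a]
#7=i depends on [3:u, 6:e]
#8=e depends on [7:i]
#9=e depends on [8:e]
#10=i depends on [9:e]
sources: [0:i, 2:c]
N(rest) = Σ N(rest − s) over sources s of rest; N(one piece) = 1:
  size 1 → [10]=1
  size 2 → [9,10]=1
  size 3 → [8,9,10]=1
  size 4 → [7,8,9,10]=1
  size 5 → [3,7,8,9,10]=1  [6,7,8,9,10]=1
  size 6 → [3,6,7,8,9,10]=2  [5,6,7,8,9,10]=1
  size 7 → [3,5,6,7,8,9,10]=3  [4,5,6,7,8,9,10]=1
  size 8 → [3,4,5,6,7,8,9,10]=4
  size 9 → [1,3,4,5,6,7,8,9,10]=4  [2,3,4,5,6,7,8,9,10]=4
  first=0(i) contributes 8
  first=2(c) contributes 4
|[w]| = 12

12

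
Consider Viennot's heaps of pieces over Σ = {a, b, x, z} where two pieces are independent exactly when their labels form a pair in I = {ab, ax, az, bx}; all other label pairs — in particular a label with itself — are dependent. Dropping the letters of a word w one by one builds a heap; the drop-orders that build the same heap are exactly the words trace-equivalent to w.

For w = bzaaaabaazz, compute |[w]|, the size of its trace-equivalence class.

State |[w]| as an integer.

drop 0:b onto floor
drop 1:z onto {0:b}
drop 2:a onto floor
drop 3:a onto {2:a}
drop 4:a onto {3:a}
drop 5:a onto {4:a}
drop 6:b onto {1:z}
drop 7:a onto {5:a}
drop 8:a onto {7:a}
drop 9:z onto {6:b}
drop 10:z onto {9:z}
ground layer = {0:b, 2:a}
drop-orders for the pieces not yet dropped (sum over which currently-grounded one goes next):
  1 to go: {8} 1  {10} 1
  2 to go: {7,8} 1  {8,10} 2  {9,10} 1
  3 to go: {5,7,8} 1  {6,9,10} 1  {7,8,10} 3  {8,9,10} 3
  4 to go: {1,6,9,10} 1  {4,5,7,8} 1  {5,7,8,10} 4  {6,8,9,10} 4  {7,8,9,10} 6
  5 to go: {0,1,6,9,10} 1  {1,6,8,9,10} 5  {3,4,5,7,8} 1  {4,5,7,8,10} 5  {5,7,8,9,10} 10  {6,7,8,9,10} 10
  6 to go: {0,1,6,8,9,10} 6  {1,6,7,8,9,10} 15  {2,3,4,5,7,8} 1  {3,4,5,7,8,10} 6  {4,5,7,8,9,10} 15  {5,6,7,8,9,10} 20
  7 to go: {0,1,6,7,8,9,10} 21  {1,5,6,7,8,9,10} 35  {2,3,4,5,7,8,10} 7  {3,4,5,7,8,9,10} 21  {4,5,6,7,8,9,10} 35
  8 to go: {0,1,5,6,7,8,9,10} 56  {1,4,5,6,7,8,9,10} 70  {2,3,4,5,7,8,9,10} 28  {3,4,5,6,7,8,9,10} 56
  9 to go: {0,1,4,5,6,7,8,9,10} 126  {1,3,4,5,6,7,8,9,10} 126  {2,3,4,5,6,7,8,9,10} 84
  if 0:b drops first: 210 orders
  if 2:a drops first: 252 orders
heap linearizations: 462

462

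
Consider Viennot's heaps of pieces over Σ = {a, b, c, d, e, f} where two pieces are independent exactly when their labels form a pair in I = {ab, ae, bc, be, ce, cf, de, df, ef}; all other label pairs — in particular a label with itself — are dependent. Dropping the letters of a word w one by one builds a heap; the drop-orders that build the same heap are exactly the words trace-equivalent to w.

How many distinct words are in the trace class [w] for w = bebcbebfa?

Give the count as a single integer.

216

piece 0:b — minimal
piece 1:e — minimal
piece 2:b rests on {0:b}
piece 3:c — minimal
piece 4:b rests on {2:b}
piece 5:e rests on {1:e}
piece 6:b rests on {4:b}
piece 7:f rests on {6:b}
piece 8:a rests on {3:c, 7:f}
minimal pieces: {0:b, 1:e, 3:c}
ways to finish when only these pieces remain (= sum over removing one remaining piece with nothing left below it):
  1 left: {5}→1  {8}→1
  2 left: {1,5}→1  {3,8}→1  {5,8}→2  {7,8}→1
  3 left: {1,5,8}→3  {3,5,8}→3  {3,7,8}→2  {5,7,8}→3  {6,7,8}→1
  4 left: {1,3,5,8}→6  {1,5,7,8}→6  {3,5,7,8}→8  {3,6,7,8}→3  {4,6,7,8}→1  {5,6,7,8}→4
  5 left: {1,3,5,7,8}→20  {1,5,6,7,8}→10  {2,4,6,7,8}→1  {3,4,6,7,8}→4  {3,5,6,7,8}→15  {4,5,6,7,8}→5
  6 left: {0,2,4,6,7,8}→1  {1,3,5,6,7,8}→45  {1,4,5,6,7,8}→15  {2,3,4,6,7,8}→5  {2,4,5,6,7,8}→6  {3,4,5,6,7,8}→24
  7 left: {0,2,3,4,6,7,8}→6  {0,2,4,5,6,7,8}→7  {1,2,4,5,6,7,8}→21  {1,3,4,5,6,7,8}→84  {2,3,4,5,6,7,8}→35
  placing 0:b first → 140 extensions
  placing 1:e first → 48 extensions
  placing 3:c first → 28 extensions
total linear extensions = 216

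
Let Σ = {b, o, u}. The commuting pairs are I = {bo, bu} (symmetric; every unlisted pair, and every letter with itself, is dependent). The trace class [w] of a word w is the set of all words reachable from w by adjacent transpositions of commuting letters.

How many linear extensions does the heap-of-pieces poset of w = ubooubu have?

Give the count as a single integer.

#0=u has no predecessor
#1=b has no predecessor
#2=o depends on [0:u]
#3=o depends on [2:o]
#4=u depends on [3:o]
#5=b depends on [1:b]
#6=u depends on [4:u]
sources: [0:u, 1:b]
N(rest) = Σ N(rest − s) over sources s of rest; N(one piece) = 1:
  size 1 → [5]=1  [6]=1
  size 2 → [1,5]=1  [4,6]=1  [5,6]=2
  size 3 → [1,5,6]=3  [3,4,6]=1  [4,5,6]=3
  size 4 → [1,4,5,6]=6  [2,3,4,6]=1  [3,4,5,6]=4
  size 5 → [0,2,3,4,6]=1  [1,3,4,5,6]=10  [2,3,4,5,6]=5
  first=0(u) contributes 15
  first=1(b) contributes 6
|[w]| = 21

21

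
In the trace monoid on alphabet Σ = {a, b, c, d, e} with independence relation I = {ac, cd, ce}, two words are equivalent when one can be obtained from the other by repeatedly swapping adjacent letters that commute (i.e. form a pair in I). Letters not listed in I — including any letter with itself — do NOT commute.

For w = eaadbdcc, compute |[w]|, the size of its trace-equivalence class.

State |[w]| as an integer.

#0=e has no predecessor
#1=a depends on [0:e]
#2=a depends on [1:a]
#3=d depends on [2:a]
#4=b depends on [3:d]
#5=d depends on [4:b]
#6=c depends on [4:b]
#7=c depends on [6:c]
sources: [0:e]
N(rest) = Σ N(rest − s) over sources s of rest; N(one piece) = 1:
  size 1 → [5]=1  [7]=1
  size 2 → [5,7]=2  [6,7]=1
  size 3 → [5,6,7]=3
  size 4 → [4,5,6,7]=3
  size 5 → [3,4,5,6,7]=3
  size 6 → [2,3,4,5,6,7]=3
  first=0(e) contributes 3

3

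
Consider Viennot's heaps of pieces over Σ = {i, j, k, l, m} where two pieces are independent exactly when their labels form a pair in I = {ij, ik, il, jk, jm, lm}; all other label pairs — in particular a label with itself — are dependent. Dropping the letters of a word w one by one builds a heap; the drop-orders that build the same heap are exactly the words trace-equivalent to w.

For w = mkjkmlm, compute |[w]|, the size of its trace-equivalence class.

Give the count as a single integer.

piece 0:m — minimal
piece 1:k rests on {0:m}
piece 2:j — minimal
piece 3:k rests on {1:k}
piece 4:m rests on {3:k}
piece 5:l rests on {2:j, 3:k}
piece 6:m rests on {4:m}
minimal pieces: {0:m, 2:j}
ways to finish when only these pieces remain (= sum over removing one remaining piece with nothing left below it):
  1 left: {5}→1  {6}→1
  2 left: {2,5}→1  {4,6}→1  {5,6}→2
  3 left: {2,5,6}→3  {4,5,6}→3
  4 left: {2,4,5,6}→6  {3,4,5,6}→3
  5 left: {1,3,4,5,6}→3  {2,3,4,5,6}→9
  placing 0:m first → 12 extensions
  placing 2:j first → 3 extensions
total linear extensions = 15

15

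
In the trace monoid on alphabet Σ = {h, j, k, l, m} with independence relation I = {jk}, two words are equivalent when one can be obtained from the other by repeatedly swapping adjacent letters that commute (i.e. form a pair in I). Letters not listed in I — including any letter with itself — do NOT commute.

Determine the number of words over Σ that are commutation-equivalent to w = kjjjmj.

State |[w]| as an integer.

4

0(k) covers ∅
1(j) covers ∅
2(j) covers 1:j
3(j) covers 2:j
4(m) covers 0:k, 3:j
5(j) covers 4:m
floor of heap: 0:k, 1:j
completions by unplaced set U, small U first (add the entries for U minus each lowest piece of U):
  |U|=1: {5}:1
  |U|=2: {4,5}:1
  |U|=3: {0,4,5}:1  {3,4,5}:1
  |U|=4: {0,3,4,5}:2  {2,3,4,5}:1
  start at 0(k): 1
  start at 1(j): 3
sum over floor = 4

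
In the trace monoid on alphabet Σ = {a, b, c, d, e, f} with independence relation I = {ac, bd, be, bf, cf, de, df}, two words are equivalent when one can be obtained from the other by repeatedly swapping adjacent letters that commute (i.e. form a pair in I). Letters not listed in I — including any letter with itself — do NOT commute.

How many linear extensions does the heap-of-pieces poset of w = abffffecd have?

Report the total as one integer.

6

0(a) covers ∅
1(b) covers 0:a
2(f) covers 0:a
3(f) covers 2:f
4(f) covers 3:f
5(f) covers 4:f
6(e) covers 5:f
7(c) covers 1:b, 6:e
8(d) covers 7:c
floor of heap: 0:a
completions by unplaced set U, small U first (add the entries for U minus each lowest piece of U):
  |U|=1: {8}:1
  |U|=2: {7,8}:1
  |U|=3: {1,7,8}:1  {6,7,8}:1
  |U|=4: {1,6,7,8}:2  {5,6,7,8}:1
  |U|=5: {1,5,6,7,8}:3  {4,5,6,7,8}:1
  |U|=6: {1,4,5,6,7,8}:4  {3,4,5,6,7,8}:1
  |U|=7: {1,3,4,5,6,7,8}:5  {2,3,4,5,6,7,8}:1
  start at 0(a): 6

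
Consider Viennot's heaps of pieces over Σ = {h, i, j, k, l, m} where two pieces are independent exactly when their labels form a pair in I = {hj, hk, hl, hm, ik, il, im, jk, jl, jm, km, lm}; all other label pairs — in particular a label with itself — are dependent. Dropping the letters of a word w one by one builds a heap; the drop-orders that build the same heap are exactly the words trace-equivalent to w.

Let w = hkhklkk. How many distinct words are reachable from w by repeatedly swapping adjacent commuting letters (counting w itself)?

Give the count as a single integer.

21

drop 0:h onto floor
drop 1:k onto floor
drop 2:h onto {0:h}
drop 3:k onto {1:k}
drop 4:l onto {3:k}
drop 5:k onto {4:l}
drop 6:k onto {5:k}
ground layer = {0:h, 1:k}
drop-orders for the pieces not yet dropped (sum over which currently-grounded one goes next):
  1 to go: {2} 1  {6} 1
  2 to go: {0,2} 1  {2,6} 2  {5,6} 1
  3 to go: {0,2,6} 3  {2,5,6} 3  {4,5,6} 1
  4 to go: {0,2,5,6} 6  {2,4,5,6} 4  {3,4,5,6} 1
  5 to go: {0,2,4,5,6} 10  {1,3,4,5,6} 1  {2,3,4,5,6} 5
  if 0:h drops first: 6 orders
  if 1:k drops first: 15 orders
heap linearizations: 21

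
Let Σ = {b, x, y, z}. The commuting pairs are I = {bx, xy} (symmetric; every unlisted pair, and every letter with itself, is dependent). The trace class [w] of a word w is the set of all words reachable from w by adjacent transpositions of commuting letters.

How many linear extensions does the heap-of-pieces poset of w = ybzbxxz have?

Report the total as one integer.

piece 0:y — minimal
piece 1:b rests on {0:y}
piece 2:z rests on {1:b}
piece 3:b rests on {2:z}
piece 4:x rests on {2:z}
piece 5:x rests on {4:x}
piece 6:z rests on {3:b, 5:x}
minimal pieces: {0:y}
ways to finish when only these pieces remain (= sum over removing one remaining piece with nothing left below it):
  1 left: {6}→1
  2 left: {3,6}→1  {5,6}→1
  3 left: {3,5,6}→2  {4,5,6}→1
  4 left: {3,4,5,6}→3
  5 left: {2,3,4,5,6}→3
  placing 0:y first → 3 extensions

3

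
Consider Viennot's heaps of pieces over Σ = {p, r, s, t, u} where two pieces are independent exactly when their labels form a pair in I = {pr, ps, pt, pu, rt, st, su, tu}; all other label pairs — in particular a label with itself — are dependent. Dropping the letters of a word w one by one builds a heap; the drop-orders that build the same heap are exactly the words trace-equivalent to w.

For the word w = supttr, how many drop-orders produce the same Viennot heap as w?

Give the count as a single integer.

#0=s has no predecessor
#1=u has no predecessor
#2=p has no predecessor
#3=t has no predecessor
#4=t depends on [3:t]
#5=r depends on [0:s, 1:u]
sources: [0:s, 1:u, 2:p, 3:t]
N(rest) = Σ N(rest − s) over sources s of rest; N(one piece) = 1:
  size 1 → [2]=1  [4]=1  [5]=1
  size 2 → [0,5]=1  [1,5]=1  [2,4]=2  [2,5]=2  [3,4]=1  [4,5]=2
  size 3 → [0,1,5]=2  [0,2,5]=3  [0,4,5]=3  [1,2,5]=3  [1,4,5]=3  [2,3,4]=3  [2,4,5]=6  [3,4,5]=3
  size 4 → [0,1,2,5]=8  [0,1,4,5]=8  [0,2,4,5]=12  [0,3,4,5]=6  [1,2,4,5]=12  [1,3,4,5]=6  [2,3,4,5]=12
  first=0(s) contributes 30
  first=1(u) contributes 30
  first=2(p) contributes 20
  first=3(t) contributes 40
|[w]| = 120

120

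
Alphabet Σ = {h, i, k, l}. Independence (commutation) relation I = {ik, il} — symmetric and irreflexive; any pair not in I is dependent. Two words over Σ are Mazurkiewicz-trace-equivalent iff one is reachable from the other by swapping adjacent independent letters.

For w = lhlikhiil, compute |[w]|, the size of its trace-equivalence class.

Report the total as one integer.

#0=l has no predecessor
#1=h depends on [0:l]
#2=l depends on [1:h]
#3=i depends on [1:h]
#4=k depends on [2:l]
#5=h depends on [3:i, 4:k]
#6=i depends on [5:h]
#7=i depends on [6:i]
#8=l depends on [5:h]
sources: [0:l]
N(rest) = Σ N(rest − s) over sources s of rest; N(one piece) = 1:
  size 1 → [7]=1  [8]=1
  size 2 → [6,7]=1  [7,8]=2
  size 3 → [6,7,8]=3
  size 4 → [5,6,7,8]=3
  size 5 → [3,5,6,7,8]=3  [4,5,6,7,8]=3
  size 6 → [2,4,5,6,7,8]=3  [3,4,5,6,7,8]=6
  size 7 → [2,3,4,5,6,7,8]=9
  first=0(l) contributes 9

9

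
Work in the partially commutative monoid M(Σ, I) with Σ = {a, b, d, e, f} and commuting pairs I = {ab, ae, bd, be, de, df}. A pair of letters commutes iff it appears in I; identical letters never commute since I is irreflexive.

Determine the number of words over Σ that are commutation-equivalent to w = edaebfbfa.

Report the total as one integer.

#0=e has no predecessor
#1=d has no predecessor
#2=a depends on [1:d]
#3=e depends on [0:e]
#4=b has no predecessor
#5=f depends on [2:a, 3:e, 4:b]
#6=b depends on [5:f]
#7=f depends on [6:b]
#8=a depends on [7:f]
sources: [0:e, 1:d, 4:b]
N(rest) = Σ N(rest − s) over sources s of rest; N(one piece) = 1:
  size 1 → [8]=1
  size 2 → [7,8]=1
  size 3 → [6,7,8]=1
  size 4 → [5,6,7,8]=1
  size 5 → [2,5,6,7,8]=1  [3,5,6,7,8]=1  [4,5,6,7,8]=1
  size 6 → [0,3,5,6,7,8]=1  [1,2,5,6,7,8]=1  [2,3,5,6,7,8]=2  [2,4,5,6,7,8]=2  [3,4,5,6,7,8]=2
  size 7 → [0,2,3,5,6,7,8]=3  [0,3,4,5,6,7,8]=3  [1,2,3,5,6,7,8]=3  [1,2,4,5,6,7,8]=3  [2,3,4,5,6,7,8]=6
  first=0(e) contributes 12
  first=1(d) contributes 12
  first=4(b) contributes 6
|[w]| = 30

30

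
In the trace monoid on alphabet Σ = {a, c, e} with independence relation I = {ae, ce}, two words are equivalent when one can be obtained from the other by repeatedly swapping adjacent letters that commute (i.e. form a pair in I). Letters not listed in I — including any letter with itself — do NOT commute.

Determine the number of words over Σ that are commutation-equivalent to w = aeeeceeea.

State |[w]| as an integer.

84

#0=a has no predecessor
#1=e has no predecessor
#2=e depends on [1:e]
#3=e depends on [2:e]
#4=c depends on [0:a]
#5=e depends on [3:e]
#6=e depends on [5:e]
#7=e depends on [6:e]
#8=a depends on [4:c]
sources: [0:a, 1:e]
N(rest) = Σ N(rest − s) over sources s of rest; N(one piece) = 1:
  size 1 → [7]=1  [8]=1
  size 2 → [4,8]=1  [6,7]=1  [7,8]=2
  size 3 → [0,4,8]=1  [4,7,8]=3  [5,6,7]=1  [6,7,8]=3
  size 4 → [0,4,7,8]=4  [3,5,6,7]=1  [4,6,7,8]=6  [5,6,7,8]=4
  size 5 → [0,4,6,7,8]=10  [2,3,5,6,7]=1  [3,5,6,7,8]=5  [4,5,6,7,8]=10
  size 6 → [0,4,5,6,7,8]=20  [1,2,3,5,6,7]=1  [2,3,5,6,7,8]=6  [3,4,5,6,7,8]=15
  size 7 → [0,3,4,5,6,7,8]=35  [1,2,3,5,6,7,8]=7  [2,3,4,5,6,7,8]=21
  first=0(a) contributes 28
  first=1(e) contributes 56
|[w]| = 84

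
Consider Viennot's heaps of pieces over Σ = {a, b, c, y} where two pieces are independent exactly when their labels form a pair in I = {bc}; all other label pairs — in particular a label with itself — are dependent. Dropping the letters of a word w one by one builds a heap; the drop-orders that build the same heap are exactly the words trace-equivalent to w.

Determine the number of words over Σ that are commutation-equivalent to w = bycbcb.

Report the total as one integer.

piece 0:b — minimal
piece 1:y rests on {0:b}
piece 2:c rests on {1:y}
piece 3:b rests on {1:y}
piece 4:c rests on {2:c}
piece 5:b rests on {3:b}
minimal pieces: {0:b}
ways to finish when only these pieces remain (= sum over removing one remaining piece with nothing left below it):
  1 left: {4}→1  {5}→1
  2 left: {2,4}→1  {3,5}→1  {4,5}→2
  3 left: {2,4,5}→3  {3,4,5}→3
  4 left: {2,3,4,5}→6
  placing 0:b first → 6 extensions

6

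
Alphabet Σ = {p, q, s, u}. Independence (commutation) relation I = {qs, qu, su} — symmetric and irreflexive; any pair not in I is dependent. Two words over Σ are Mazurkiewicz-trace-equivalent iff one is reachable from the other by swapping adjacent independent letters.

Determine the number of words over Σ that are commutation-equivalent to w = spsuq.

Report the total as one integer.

6

0(s) covers ∅
1(p) covers 0:s
2(s) covers 1:p
3(u) covers 1:p
4(q) covers 1:p
floor of heap: 0:s
completions by unplaced set U, small U first (add the entries for U minus each lowest piece of U):
  |U|=1: {2}:1  {3}:1  {4}:1
  |U|=2: {2,3}:2  {2,4}:2  {3,4}:2
  |U|=3: {2,3,4}:6
  start at 0(s): 6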